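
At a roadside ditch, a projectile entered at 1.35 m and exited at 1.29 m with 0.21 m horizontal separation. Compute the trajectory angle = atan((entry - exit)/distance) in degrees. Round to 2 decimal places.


Bullet trajectory angle:
Height difference = 1.35 - 1.29 = 0.06 m
angle = atan(0.06 / 0.21)
angle = atan(0.285714)
angle = 15.95 degrees

15.95


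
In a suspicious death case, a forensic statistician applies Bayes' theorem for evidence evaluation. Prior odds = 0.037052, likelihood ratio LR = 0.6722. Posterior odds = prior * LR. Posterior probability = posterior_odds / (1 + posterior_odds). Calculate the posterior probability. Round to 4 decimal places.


Bayesian evidence evaluation:
Posterior odds = prior_odds * LR = 0.037052 * 0.6722 = 0.02490635
Posterior probability = posterior_odds / (1 + posterior_odds)
= 0.02490635 / (1 + 0.02490635)
= 0.02490635 / 1.02490635
= 0.0243

0.0243


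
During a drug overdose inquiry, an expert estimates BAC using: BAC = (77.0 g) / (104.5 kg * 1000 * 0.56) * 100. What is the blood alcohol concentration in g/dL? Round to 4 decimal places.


Applying the Widmark formula:
BAC = (dose_g / (body_wt * 1000 * r)) * 100
Denominator = 104.5 * 1000 * 0.56 = 58520
BAC = (77.0 / 58520) * 100
BAC = 0.1316 g/dL

0.1316


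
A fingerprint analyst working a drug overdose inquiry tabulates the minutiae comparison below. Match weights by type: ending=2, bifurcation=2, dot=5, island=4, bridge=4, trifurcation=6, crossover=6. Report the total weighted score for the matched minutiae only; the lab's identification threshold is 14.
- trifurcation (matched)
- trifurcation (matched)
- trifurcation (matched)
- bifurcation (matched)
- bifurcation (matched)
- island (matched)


Weighted minutiae match score:
  trifurcation: matched, +6 (running total 6)
  trifurcation: matched, +6 (running total 12)
  trifurcation: matched, +6 (running total 18)
  bifurcation: matched, +2 (running total 20)
  bifurcation: matched, +2 (running total 22)
  island: matched, +4 (running total 26)
Total score = 26
Threshold = 14; verdict = identification

26


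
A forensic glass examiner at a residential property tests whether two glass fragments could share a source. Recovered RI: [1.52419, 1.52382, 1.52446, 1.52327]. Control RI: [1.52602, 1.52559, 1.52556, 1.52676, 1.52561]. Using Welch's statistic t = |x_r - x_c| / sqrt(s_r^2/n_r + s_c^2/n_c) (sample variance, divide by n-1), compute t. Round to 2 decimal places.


Welch's t-criterion for glass RI comparison:
Recovered mean = sum / n_r = 6.09574 / 4 = 1.523935
Control mean = sum / n_c = 7.62954 / 5 = 1.525908
Recovered sample variance s_r^2 = 2.65367e-07
Control sample variance s_c^2 = 2.6237e-07
Welch SE (unpooled) = sqrt(s_r^2/n_r + s_c^2/n_c) = sqrt(6.63417e-08 + 5.2474e-08) = sqrt(1.18816e-07) = 0.000344697
|mean_r - mean_c| = 0.001973
t = 0.001973 / 0.000344697 = 5.72

5.72


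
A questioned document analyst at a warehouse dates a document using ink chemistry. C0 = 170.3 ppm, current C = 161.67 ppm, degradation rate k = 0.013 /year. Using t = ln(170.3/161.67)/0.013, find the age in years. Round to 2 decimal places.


Document age estimation:
C0/C = 170.3 / 161.67 = 1.05338
ln(C0/C) = 0.052004
t = 0.052004 / 0.013 = 4.00 years

4.00


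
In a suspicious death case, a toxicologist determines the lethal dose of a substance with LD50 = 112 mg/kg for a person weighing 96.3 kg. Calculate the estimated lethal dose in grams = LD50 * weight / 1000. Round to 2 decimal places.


Lethal dose calculation:
Lethal dose = LD50 * body_weight / 1000
= 112 * 96.3 / 1000
= 10785.6 / 1000
= 10.79 g

10.79


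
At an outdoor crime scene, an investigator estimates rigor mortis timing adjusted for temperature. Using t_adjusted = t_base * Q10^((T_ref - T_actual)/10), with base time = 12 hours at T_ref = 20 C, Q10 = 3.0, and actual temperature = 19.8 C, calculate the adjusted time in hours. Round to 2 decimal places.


Rigor mortis time adjustment:
Exponent = (T_ref - T_actual) / 10 = (20 - 19.8) / 10 = 0.02
Q10 factor = 3.0^0.02 = 1.02222
t_adjusted = 12 * 1.02222 = 12.27 hours

12.27


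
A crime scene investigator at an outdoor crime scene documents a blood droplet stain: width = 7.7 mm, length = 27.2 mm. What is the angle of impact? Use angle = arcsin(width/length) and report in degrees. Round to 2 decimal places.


Blood spatter impact angle calculation:
width / length = 7.7 / 27.2 = 0.283088
angle = arcsin(0.283088)
angle = 16.44 degrees

16.44


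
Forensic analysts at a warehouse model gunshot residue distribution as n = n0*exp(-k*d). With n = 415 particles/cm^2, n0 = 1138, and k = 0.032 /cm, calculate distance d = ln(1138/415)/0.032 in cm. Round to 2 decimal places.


GSR distance calculation:
n0/n = 1138 / 415 = 2.742169
ln(n0/n) = 1.008749
d = 1.008749 / 0.032 = 31.52 cm

31.52


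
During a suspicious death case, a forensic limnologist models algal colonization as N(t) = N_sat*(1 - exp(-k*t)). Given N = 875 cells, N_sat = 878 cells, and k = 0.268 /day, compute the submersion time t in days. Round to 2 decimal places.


PMSI from diatom colonization curve:
N / N_sat = 875 / 878 = 0.996583
1 - N/N_sat = 0.003417
ln(1 - N/N_sat) = -5.678992
t = -ln(1 - N/N_sat) / k = -(-5.678992) / 0.268 = 21.19 days

21.19


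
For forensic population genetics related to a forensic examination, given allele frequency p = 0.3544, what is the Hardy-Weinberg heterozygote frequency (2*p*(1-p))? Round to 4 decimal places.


Hardy-Weinberg heterozygote frequency:
q = 1 - p = 1 - 0.3544 = 0.6456
2pq = 2 * 0.3544 * 0.6456 = 0.4576

0.4576


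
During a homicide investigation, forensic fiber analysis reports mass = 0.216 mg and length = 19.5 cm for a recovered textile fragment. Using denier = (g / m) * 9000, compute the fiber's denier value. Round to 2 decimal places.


Denier calculation:
Mass in grams = 0.216 mg / 1000 = 0.000216 g
Length in meters = 19.5 cm / 100 = 0.195 m
Linear density = mass / length = 0.000216 / 0.195 = 0.00110769 g/m
Denier = (g/m) * 9000 = 0.00110769 * 9000 = 9.97

9.97


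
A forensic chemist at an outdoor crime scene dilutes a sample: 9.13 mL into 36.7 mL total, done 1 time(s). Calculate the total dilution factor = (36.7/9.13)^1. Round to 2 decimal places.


Dilution factor calculation:
Single dilution = V_total / V_sample = 36.7 / 9.13 ≈ 4.019715
Number of dilutions = 1
Total DF = (36.7 / 9.13)^1 (full precision, rounded at the end) = 4.02

4.02


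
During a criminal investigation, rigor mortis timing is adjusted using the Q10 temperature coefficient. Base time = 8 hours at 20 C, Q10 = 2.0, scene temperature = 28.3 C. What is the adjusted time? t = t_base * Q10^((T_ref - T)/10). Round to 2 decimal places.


Rigor mortis time adjustment:
Exponent = (T_ref - T_actual) / 10 = (20 - 28.3) / 10 = -0.83
Q10 factor = 2.0^-0.83 = 0.56253
t_adjusted = 8 * 0.56253 = 4.50 hours

4.50


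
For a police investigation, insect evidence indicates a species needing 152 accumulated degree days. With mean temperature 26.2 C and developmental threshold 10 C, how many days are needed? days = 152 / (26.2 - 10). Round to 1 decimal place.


Insect development time:
Effective temperature = avg_temp - T_base = 26.2 - 10 = 16.2 C
Days = ADD / effective_temp = 152 / 16.2 = 9.4 days

9.4


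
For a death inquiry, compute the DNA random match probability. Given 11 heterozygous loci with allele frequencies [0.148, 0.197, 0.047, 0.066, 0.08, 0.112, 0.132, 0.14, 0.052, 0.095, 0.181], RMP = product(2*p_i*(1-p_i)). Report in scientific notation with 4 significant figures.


Computing RMP for 11 loci:
Locus 1: 2 * 0.148 * 0.852 = 0.252192
Locus 2: 2 * 0.197 * 0.803 = 0.316382
Locus 3: 2 * 0.047 * 0.953 = 0.089582
Locus 4: 2 * 0.066 * 0.934 = 0.123288
Locus 5: 2 * 0.08 * 0.92 = 0.1472
Locus 6: 2 * 0.112 * 0.888 = 0.198912
Locus 7: 2 * 0.132 * 0.868 = 0.229152
Locus 8: 2 * 0.14 * 0.86 = 0.2408
Locus 9: 2 * 0.052 * 0.948 = 0.098592
Locus 10: 2 * 0.095 * 0.905 = 0.17195
Locus 11: 2 * 0.181 * 0.819 = 0.296478
RMP = 7.156e-09

7.156e-09


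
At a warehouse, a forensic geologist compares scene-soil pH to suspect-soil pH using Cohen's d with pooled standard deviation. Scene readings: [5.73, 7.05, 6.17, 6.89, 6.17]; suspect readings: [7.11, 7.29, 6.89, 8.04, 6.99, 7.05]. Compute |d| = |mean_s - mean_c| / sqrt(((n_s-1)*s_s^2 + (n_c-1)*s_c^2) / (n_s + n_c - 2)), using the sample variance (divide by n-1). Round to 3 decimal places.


Pooled-variance Cohen's d for soil pH comparison:
Scene mean = 32.01 / 5 = 6.402
Suspect mean = 43.37 / 6 = 7.228333
Scene sample variance s_s^2 = 0.30432
Suspect sample variance s_c^2 = 0.175937
Pooled variance = ((n_s-1)*s_s^2 + (n_c-1)*s_c^2) / (n_s + n_c - 2) = 0.232996
Pooled SD = sqrt(0.232996) = 0.482697
Mean difference = -0.826333
|d| = |-0.826333| / 0.482697 = 1.712

1.712


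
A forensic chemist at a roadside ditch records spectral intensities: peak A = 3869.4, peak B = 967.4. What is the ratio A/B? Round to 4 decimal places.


Spectral peak ratio:
Peak A = 3869.4 counts
Peak B = 967.4 counts
Ratio = 3869.4 / 967.4 = 3.9998

3.9998


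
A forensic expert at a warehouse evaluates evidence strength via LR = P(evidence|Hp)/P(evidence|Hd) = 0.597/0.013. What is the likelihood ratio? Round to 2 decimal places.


Likelihood ratio calculation:
LR = P(E|Hp) / P(E|Hd)
LR = 0.597 / 0.013
LR = 45.92

45.92


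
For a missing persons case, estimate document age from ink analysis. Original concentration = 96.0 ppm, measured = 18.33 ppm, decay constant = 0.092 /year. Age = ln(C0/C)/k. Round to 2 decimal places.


Document age estimation:
C0/C = 96.0 / 18.33 = 5.237316
ln(C0/C) = 1.655809
t = 1.655809 / 0.092 = 18.00 years

18.00


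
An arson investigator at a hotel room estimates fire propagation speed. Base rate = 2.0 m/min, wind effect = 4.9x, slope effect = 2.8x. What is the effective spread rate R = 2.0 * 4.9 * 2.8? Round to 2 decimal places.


Fire spread rate calculation:
R = R0 * wind_factor * slope_factor
= 2.0 * 4.9 * 2.8
= 9.8 * 2.8
= 27.44 m/min

27.44


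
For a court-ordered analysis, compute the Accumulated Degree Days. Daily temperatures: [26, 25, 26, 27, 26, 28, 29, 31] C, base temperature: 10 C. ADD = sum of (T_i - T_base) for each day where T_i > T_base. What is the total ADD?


Computing ADD day by day:
Day 1: max(0, 26 - 10) = 16
Day 2: max(0, 25 - 10) = 15
Day 3: max(0, 26 - 10) = 16
Day 4: max(0, 27 - 10) = 17
Day 5: max(0, 26 - 10) = 16
Day 6: max(0, 28 - 10) = 18
Day 7: max(0, 29 - 10) = 19
Day 8: max(0, 31 - 10) = 21
Total ADD = 138

138


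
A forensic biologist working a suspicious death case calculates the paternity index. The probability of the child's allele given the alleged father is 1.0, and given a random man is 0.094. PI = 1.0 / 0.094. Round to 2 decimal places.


Paternity Index calculation:
PI = P(allele|father) / P(allele|random)
PI = 1.0 / 0.094
PI = 10.64

10.64


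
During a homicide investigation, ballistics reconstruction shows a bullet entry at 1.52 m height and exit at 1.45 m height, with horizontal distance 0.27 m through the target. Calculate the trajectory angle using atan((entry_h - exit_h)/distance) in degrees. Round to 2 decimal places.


Bullet trajectory angle:
Height difference = 1.52 - 1.45 = 0.07 m
angle = atan(0.07 / 0.27)
angle = atan(0.259259)
angle = 14.53 degrees

14.53


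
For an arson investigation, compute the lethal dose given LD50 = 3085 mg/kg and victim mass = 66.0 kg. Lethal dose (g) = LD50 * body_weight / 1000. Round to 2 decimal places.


Lethal dose calculation:
Lethal dose = LD50 * body_weight / 1000
= 3085 * 66.0 / 1000
= 203610 / 1000
= 203.61 g

203.61


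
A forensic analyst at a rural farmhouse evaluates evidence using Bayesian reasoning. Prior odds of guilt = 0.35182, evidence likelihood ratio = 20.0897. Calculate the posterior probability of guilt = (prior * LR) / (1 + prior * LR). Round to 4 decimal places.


Bayesian evidence evaluation:
Posterior odds = prior_odds * LR = 0.35182 * 20.0897 = 7.067958
Posterior probability = posterior_odds / (1 + posterior_odds)
= 7.067958 / (1 + 7.067958)
= 7.067958 / 8.067958
= 0.8761

0.8761


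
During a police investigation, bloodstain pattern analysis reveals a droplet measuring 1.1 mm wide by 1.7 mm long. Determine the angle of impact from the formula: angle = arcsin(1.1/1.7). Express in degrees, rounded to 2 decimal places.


Blood spatter impact angle calculation:
width / length = 1.1 / 1.7 = 0.647059
angle = arcsin(0.647059)
angle = 40.32 degrees

40.32


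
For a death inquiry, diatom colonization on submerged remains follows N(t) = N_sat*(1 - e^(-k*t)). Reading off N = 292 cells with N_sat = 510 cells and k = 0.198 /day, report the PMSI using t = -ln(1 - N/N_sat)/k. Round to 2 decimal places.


PMSI from diatom colonization curve:
N / N_sat = 292 / 510 = 0.572549
1 - N/N_sat = 0.427451
ln(1 - N/N_sat) = -0.849916
t = -ln(1 - N/N_sat) / k = -(-0.849916) / 0.198 = 4.29 days

4.29


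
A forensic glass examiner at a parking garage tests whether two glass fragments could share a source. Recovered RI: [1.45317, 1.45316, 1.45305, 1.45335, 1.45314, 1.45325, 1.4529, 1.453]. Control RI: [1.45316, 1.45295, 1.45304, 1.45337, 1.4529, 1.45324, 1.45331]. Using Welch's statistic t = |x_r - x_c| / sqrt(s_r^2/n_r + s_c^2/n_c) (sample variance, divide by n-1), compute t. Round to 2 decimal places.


Welch's t-criterion for glass RI comparison:
Recovered mean = sum / n_r = 11.62502 / 8 = 1.4531275
Control mean = sum / n_c = 10.17197 / 7 = 1.4531386
Recovered sample variance s_r^2 = 2.02214e-08
Control sample variance s_c^2 = 3.26476e-08
Welch SE (unpooled) = sqrt(s_r^2/n_r + s_c^2/n_c) = sqrt(2.52768e-09 + 4.66395e-09) = sqrt(7.19163e-09) = 8.48035e-05
|mean_r - mean_c| = 1.10714e-05
t = 1.10714e-05 / 8.48035e-05 = 0.13

0.13


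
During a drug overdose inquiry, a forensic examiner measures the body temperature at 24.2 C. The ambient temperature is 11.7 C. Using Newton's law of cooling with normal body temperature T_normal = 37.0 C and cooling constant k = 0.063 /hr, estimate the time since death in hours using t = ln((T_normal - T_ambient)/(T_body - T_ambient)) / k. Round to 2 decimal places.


Using Newton's law of cooling:
t = ln((T_normal - T_ambient) / (T_body - T_ambient)) / k
T_normal - T_ambient = 25.3
T_body - T_ambient = 12.5
Ratio = 2.024
ln(ratio) = 0.705076
t = 0.705076 / 0.063 = 11.19 hours

11.19


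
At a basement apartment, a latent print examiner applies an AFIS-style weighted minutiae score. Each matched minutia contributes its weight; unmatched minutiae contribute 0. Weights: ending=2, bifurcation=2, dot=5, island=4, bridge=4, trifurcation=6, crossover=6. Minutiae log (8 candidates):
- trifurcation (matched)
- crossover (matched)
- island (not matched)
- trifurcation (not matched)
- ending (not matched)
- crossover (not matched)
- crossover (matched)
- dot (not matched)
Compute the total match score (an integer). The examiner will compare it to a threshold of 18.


Weighted minutiae match score:
  trifurcation: matched, +6 (running total 6)
  crossover: matched, +6 (running total 12)
  island: not matched, +0
  trifurcation: not matched, +0
  ending: not matched, +0
  crossover: not matched, +0
  crossover: matched, +6 (running total 18)
  dot: not matched, +0
Total score = 18
Threshold = 18; verdict = identification

18


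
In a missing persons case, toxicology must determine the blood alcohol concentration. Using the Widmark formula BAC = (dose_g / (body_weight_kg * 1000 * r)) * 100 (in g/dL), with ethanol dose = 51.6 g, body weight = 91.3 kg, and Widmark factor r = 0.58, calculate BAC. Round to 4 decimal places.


Applying the Widmark formula:
BAC = (dose_g / (body_wt * 1000 * r)) * 100
Denominator = 91.3 * 1000 * 0.58 = 52954
BAC = (51.6 / 52954) * 100
BAC = 0.0974 g/dL

0.0974


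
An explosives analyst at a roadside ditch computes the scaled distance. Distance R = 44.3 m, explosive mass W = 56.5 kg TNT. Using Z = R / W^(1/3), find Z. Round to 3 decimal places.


Scaled distance calculation:
W^(1/3) = 56.5^(1/3) = 3.837215
Z = R / W^(1/3) = 44.3 / 3.837215
Z = 11.545 m/kg^(1/3)

11.545


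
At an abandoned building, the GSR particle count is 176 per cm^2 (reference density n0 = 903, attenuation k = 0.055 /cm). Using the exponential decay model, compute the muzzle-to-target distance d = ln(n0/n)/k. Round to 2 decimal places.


GSR distance calculation:
n0/n = 903 / 176 = 5.130682
ln(n0/n) = 1.635239
d = 1.635239 / 0.055 = 29.73 cm

29.73


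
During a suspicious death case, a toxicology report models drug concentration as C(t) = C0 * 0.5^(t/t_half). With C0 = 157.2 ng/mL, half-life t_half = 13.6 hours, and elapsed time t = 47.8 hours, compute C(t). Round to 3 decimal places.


Drug concentration decay:
Number of half-lives = t / t_half = 47.8 / 13.6 = 3.514706
Decay factor = 0.5^3.514706 = 0.08749194
C(t) = 157.2 * 0.08749194 = 13.754 ng/mL

13.754


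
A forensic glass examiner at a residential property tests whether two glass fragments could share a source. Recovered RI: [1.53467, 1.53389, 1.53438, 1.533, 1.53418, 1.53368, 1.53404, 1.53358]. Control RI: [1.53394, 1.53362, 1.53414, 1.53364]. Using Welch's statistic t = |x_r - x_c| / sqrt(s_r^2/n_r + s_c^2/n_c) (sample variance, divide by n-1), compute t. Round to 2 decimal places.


Welch's t-criterion for glass RI comparison:
Recovered mean = sum / n_r = 12.27142 / 8 = 1.5339275
Control mean = sum / n_c = 6.13534 / 4 = 1.533835
Recovered sample variance s_r^2 = 2.68021e-07
Control sample variance s_c^2 = 6.27667e-08
Welch SE (unpooled) = sqrt(s_r^2/n_r + s_c^2/n_c) = sqrt(3.35027e-08 + 1.56917e-08) = sqrt(4.91944e-08) = 0.000221798
|mean_r - mean_c| = 9.25e-05
t = 9.25e-05 / 0.000221798 = 0.42

0.42


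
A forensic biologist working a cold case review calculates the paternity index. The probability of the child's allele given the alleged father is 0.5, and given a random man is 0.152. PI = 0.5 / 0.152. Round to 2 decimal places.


Paternity Index calculation:
PI = P(allele|father) / P(allele|random)
PI = 0.5 / 0.152
PI = 3.29

3.29


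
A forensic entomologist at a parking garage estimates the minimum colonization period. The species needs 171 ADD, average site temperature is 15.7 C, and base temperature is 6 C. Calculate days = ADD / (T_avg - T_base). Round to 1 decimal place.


Insect development time:
Effective temperature = avg_temp - T_base = 15.7 - 6 = 9.7 C
Days = ADD / effective_temp = 171 / 9.7 = 17.6 days

17.6


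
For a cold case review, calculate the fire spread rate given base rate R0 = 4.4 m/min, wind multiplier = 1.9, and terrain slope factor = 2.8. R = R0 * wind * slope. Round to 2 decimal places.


Fire spread rate calculation:
R = R0 * wind_factor * slope_factor
= 4.4 * 1.9 * 2.8
= 8.36 * 2.8
= 23.41 m/min

23.41


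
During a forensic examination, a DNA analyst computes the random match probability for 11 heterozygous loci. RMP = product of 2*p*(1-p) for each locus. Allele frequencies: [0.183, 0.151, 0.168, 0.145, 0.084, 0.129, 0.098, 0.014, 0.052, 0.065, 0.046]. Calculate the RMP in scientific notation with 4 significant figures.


Computing RMP for 11 loci:
Locus 1: 2 * 0.183 * 0.817 = 0.299022
Locus 2: 2 * 0.151 * 0.849 = 0.256398
Locus 3: 2 * 0.168 * 0.832 = 0.279552
Locus 4: 2 * 0.145 * 0.855 = 0.24795
Locus 5: 2 * 0.084 * 0.916 = 0.153888
Locus 6: 2 * 0.129 * 0.871 = 0.224718
Locus 7: 2 * 0.098 * 0.902 = 0.176792
Locus 8: 2 * 0.014 * 0.986 = 0.027608
Locus 9: 2 * 0.052 * 0.948 = 0.098592
Locus 10: 2 * 0.065 * 0.935 = 0.12155
Locus 11: 2 * 0.046 * 0.954 = 0.087768
RMP = 9.434e-10

9.434e-10


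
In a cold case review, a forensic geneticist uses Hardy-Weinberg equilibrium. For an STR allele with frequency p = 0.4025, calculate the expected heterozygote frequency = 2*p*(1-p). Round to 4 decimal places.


Hardy-Weinberg heterozygote frequency:
q = 1 - p = 1 - 0.4025 = 0.5975
2pq = 2 * 0.4025 * 0.5975 = 0.4810

0.4810


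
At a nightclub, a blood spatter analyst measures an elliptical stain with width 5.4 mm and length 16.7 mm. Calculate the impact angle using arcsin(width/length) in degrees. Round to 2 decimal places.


Blood spatter impact angle calculation:
width / length = 5.4 / 16.7 = 0.323353
angle = arcsin(0.323353)
angle = 18.87 degrees

18.87


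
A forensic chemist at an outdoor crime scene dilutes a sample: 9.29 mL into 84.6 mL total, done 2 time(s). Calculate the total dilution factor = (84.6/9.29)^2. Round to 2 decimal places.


Dilution factor calculation:
Single dilution = V_total / V_sample = 84.6 / 9.29 ≈ 9.106566
Number of dilutions = 2
Total DF = (84.6 / 9.29)^2 (full precision, rounded at the end) = 82.93

82.93


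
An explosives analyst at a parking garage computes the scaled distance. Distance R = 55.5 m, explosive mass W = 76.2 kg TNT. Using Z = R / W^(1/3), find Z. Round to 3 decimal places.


Scaled distance calculation:
W^(1/3) = 76.2^(1/3) = 4.239536
Z = R / W^(1/3) = 55.5 / 4.239536
Z = 13.091 m/kg^(1/3)

13.091


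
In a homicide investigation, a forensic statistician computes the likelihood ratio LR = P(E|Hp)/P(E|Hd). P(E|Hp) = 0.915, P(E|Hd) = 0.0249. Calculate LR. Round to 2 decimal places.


Likelihood ratio calculation:
LR = P(E|Hp) / P(E|Hd)
LR = 0.915 / 0.0249
LR = 36.75

36.75


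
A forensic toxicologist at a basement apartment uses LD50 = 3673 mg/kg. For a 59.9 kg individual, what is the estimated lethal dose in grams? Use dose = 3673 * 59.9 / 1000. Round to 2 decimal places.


Lethal dose calculation:
Lethal dose = LD50 * body_weight / 1000
= 3673 * 59.9 / 1000
= 220012.7 / 1000
= 220.01 g

220.01


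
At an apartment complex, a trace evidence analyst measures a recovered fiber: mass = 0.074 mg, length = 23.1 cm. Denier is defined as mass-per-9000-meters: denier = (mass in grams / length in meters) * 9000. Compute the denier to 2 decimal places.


Denier calculation:
Mass in grams = 0.074 mg / 1000 = 0.000074 g
Length in meters = 23.1 cm / 100 = 0.231 m
Linear density = mass / length = 0.000074 / 0.231 = 0.00032035 g/m
Denier = (g/m) * 9000 = 0.00032035 * 9000 = 2.88

2.88


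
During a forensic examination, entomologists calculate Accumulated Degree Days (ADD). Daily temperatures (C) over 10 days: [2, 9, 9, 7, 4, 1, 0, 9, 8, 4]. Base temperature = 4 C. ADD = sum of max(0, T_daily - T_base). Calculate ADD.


Computing ADD day by day:
Day 1: max(0, 2 - 4) = 0
Day 2: max(0, 9 - 4) = 5
Day 3: max(0, 9 - 4) = 5
Day 4: max(0, 7 - 4) = 3
Day 5: max(0, 4 - 4) = 0
Day 6: max(0, 1 - 4) = 0
Day 7: max(0, 0 - 4) = 0
Day 8: max(0, 9 - 4) = 5
Day 9: max(0, 8 - 4) = 4
Day 10: max(0, 4 - 4) = 0
Total ADD = 22

22


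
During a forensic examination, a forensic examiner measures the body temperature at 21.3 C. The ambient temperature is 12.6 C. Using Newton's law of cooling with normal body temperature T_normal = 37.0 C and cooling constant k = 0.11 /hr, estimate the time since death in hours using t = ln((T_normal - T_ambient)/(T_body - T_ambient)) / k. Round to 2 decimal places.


Using Newton's law of cooling:
t = ln((T_normal - T_ambient) / (T_body - T_ambient)) / k
T_normal - T_ambient = 24.4
T_body - T_ambient = 8.7
Ratio = 2.804598
ln(ratio) = 1.03126
t = 1.03126 / 0.11 = 9.38 hours

9.38


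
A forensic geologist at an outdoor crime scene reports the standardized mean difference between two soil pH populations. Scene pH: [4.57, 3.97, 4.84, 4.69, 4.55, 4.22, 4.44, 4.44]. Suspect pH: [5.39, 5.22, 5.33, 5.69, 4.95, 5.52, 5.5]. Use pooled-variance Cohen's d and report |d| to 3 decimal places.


Pooled-variance Cohen's d for soil pH comparison:
Scene mean = 35.72 / 8 = 4.465
Suspect mean = 37.6 / 7 = 5.371429
Scene sample variance s_s^2 = 0.073686
Suspect sample variance s_c^2 = 0.057114
Pooled variance = ((n_s-1)*s_s^2 + (n_c-1)*s_c^2) / (n_s + n_c - 2) = 0.066037
Pooled SD = sqrt(0.066037) = 0.256977
Mean difference = -0.906429
|d| = |-0.906429| / 0.256977 = 3.527

3.527


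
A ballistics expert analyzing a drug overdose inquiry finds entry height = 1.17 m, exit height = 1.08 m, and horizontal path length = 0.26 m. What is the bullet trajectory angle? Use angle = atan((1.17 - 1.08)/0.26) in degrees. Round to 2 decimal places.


Bullet trajectory angle:
Height difference = 1.17 - 1.08 = 0.09 m
angle = atan(0.09 / 0.26)
angle = atan(0.346154)
angle = 19.09 degrees

19.09


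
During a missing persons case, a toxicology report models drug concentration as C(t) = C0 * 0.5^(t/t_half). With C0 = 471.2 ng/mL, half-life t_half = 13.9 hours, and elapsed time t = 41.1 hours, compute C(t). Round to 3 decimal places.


Drug concentration decay:
Number of half-lives = t / t_half = 41.1 / 13.9 = 2.956835
Decay factor = 0.5^2.956835 = 0.12879647
C(t) = 471.2 * 0.12879647 = 60.689 ng/mL

60.689


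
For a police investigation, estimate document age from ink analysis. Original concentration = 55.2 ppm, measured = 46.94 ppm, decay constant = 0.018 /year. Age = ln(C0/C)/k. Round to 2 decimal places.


Document age estimation:
C0/C = 55.2 / 46.94 = 1.175969
ln(C0/C) = 0.162092
t = 0.162092 / 0.018 = 9.01 years

9.01


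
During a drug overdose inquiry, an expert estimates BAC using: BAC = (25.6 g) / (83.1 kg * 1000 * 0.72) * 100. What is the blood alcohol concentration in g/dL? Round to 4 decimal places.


Applying the Widmark formula:
BAC = (dose_g / (body_wt * 1000 * r)) * 100
Denominator = 83.1 * 1000 * 0.72 = 59832
BAC = (25.6 / 59832) * 100
BAC = 0.0428 g/dL

0.0428


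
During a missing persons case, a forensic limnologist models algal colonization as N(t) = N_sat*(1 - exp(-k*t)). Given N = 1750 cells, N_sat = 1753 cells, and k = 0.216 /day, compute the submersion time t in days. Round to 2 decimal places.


PMSI from diatom colonization curve:
N / N_sat = 1750 / 1753 = 0.998289
1 - N/N_sat = 0.001711
ln(1 - N/N_sat) = -6.370677
t = -ln(1 - N/N_sat) / k = -(-6.370677) / 0.216 = 29.49 days

29.49


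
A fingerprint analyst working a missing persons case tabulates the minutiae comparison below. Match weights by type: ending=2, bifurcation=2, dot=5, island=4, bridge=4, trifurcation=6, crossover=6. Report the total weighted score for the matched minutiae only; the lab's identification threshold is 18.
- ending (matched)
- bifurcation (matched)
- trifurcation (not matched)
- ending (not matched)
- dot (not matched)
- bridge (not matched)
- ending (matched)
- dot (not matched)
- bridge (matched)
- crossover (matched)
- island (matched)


Weighted minutiae match score:
  ending: matched, +2 (running total 2)
  bifurcation: matched, +2 (running total 4)
  trifurcation: not matched, +0
  ending: not matched, +0
  dot: not matched, +0
  bridge: not matched, +0
  ending: matched, +2 (running total 6)
  dot: not matched, +0
  bridge: matched, +4 (running total 10)
  crossover: matched, +6 (running total 16)
  island: matched, +4 (running total 20)
Total score = 20
Threshold = 18; verdict = identification

20


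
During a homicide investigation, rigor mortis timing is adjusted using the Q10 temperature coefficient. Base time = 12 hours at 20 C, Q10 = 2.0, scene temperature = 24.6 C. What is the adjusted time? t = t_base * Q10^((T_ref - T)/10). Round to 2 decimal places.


Rigor mortis time adjustment:
Exponent = (T_ref - T_actual) / 10 = (20 - 24.6) / 10 = -0.46
Q10 factor = 2.0^-0.46 = 0.72699
t_adjusted = 12 * 0.72699 = 8.72 hours

8.72


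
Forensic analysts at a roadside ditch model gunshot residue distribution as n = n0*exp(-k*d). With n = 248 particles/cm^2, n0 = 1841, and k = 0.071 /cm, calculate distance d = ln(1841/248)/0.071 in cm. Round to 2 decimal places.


GSR distance calculation:
n0/n = 1841 / 248 = 7.423387
ln(n0/n) = 2.004635
d = 2.004635 / 0.071 = 28.23 cm

28.23


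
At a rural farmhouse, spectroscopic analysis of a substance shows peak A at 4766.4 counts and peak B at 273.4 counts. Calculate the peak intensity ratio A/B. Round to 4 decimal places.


Spectral peak ratio:
Peak A = 4766.4 counts
Peak B = 273.4 counts
Ratio = 4766.4 / 273.4 = 17.4338

17.4338


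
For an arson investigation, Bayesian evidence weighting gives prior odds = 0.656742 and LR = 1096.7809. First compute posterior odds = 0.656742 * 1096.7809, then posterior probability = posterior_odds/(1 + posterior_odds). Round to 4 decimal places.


Bayesian evidence evaluation:
Posterior odds = prior_odds * LR = 0.656742 * 1096.7809 = 720.3021
Posterior probability = posterior_odds / (1 + posterior_odds)
= 720.3021 / (1 + 720.3021)
= 720.3021 / 721.3021
= 0.9986

0.9986


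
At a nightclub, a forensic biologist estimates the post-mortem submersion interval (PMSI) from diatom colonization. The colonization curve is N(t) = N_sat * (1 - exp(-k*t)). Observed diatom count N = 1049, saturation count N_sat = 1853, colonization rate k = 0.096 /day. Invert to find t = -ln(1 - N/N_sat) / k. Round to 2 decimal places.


PMSI from diatom colonization curve:
N / N_sat = 1049 / 1853 = 0.566109
1 - N/N_sat = 0.433891
ln(1 - N/N_sat) = -0.834962
t = -ln(1 - N/N_sat) / k = -(-0.834962) / 0.096 = 8.70 days

8.70


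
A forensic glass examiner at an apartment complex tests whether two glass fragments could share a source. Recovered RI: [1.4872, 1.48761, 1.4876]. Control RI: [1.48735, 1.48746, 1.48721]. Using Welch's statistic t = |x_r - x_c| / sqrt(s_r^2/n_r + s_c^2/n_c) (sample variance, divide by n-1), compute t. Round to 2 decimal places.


Welch's t-criterion for glass RI comparison:
Recovered mean = sum / n_r = 4.46241 / 3 = 1.48747
Control mean = sum / n_c = 4.46202 / 3 = 1.48734
Recovered sample variance s_r^2 = 5.47e-08
Control sample variance s_c^2 = 1.57e-08
Welch SE (unpooled) = sqrt(s_r^2/n_r + s_c^2/n_c) = sqrt(1.82333e-08 + 5.23333e-09) = sqrt(2.34666e-08) = 0.000153188
|mean_r - mean_c| = 0.00013
t = 0.00013 / 0.000153188 = 0.85

0.85


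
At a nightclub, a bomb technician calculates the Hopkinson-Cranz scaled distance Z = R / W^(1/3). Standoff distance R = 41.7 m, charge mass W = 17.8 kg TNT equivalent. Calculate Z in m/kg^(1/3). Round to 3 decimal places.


Scaled distance calculation:
W^(1/3) = 17.8^(1/3) = 2.610999
Z = R / W^(1/3) = 41.7 / 2.610999
Z = 15.971 m/kg^(1/3)

15.971


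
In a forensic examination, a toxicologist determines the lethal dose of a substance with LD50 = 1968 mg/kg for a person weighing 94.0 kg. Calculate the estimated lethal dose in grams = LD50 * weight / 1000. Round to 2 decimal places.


Lethal dose calculation:
Lethal dose = LD50 * body_weight / 1000
= 1968 * 94.0 / 1000
= 184992 / 1000
= 184.99 g

184.99


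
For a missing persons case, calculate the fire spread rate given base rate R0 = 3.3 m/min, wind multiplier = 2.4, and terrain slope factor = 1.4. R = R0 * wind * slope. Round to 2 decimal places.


Fire spread rate calculation:
R = R0 * wind_factor * slope_factor
= 3.3 * 2.4 * 1.4
= 7.92 * 1.4
= 11.09 m/min

11.09


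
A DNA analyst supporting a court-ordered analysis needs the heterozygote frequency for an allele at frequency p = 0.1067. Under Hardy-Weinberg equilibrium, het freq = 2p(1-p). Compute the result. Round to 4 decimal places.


Hardy-Weinberg heterozygote frequency:
q = 1 - p = 1 - 0.1067 = 0.8933
2pq = 2 * 0.1067 * 0.8933 = 0.1906

0.1906


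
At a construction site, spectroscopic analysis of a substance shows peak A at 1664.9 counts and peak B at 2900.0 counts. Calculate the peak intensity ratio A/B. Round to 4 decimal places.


Spectral peak ratio:
Peak A = 1664.9 counts
Peak B = 2900.0 counts
Ratio = 1664.9 / 2900.0 = 0.5741

0.5741


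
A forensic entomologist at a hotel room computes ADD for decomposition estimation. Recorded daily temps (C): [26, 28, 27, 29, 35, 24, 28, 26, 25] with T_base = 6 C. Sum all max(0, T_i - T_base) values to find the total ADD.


Computing ADD day by day:
Day 1: max(0, 26 - 6) = 20
Day 2: max(0, 28 - 6) = 22
Day 3: max(0, 27 - 6) = 21
Day 4: max(0, 29 - 6) = 23
Day 5: max(0, 35 - 6) = 29
Day 6: max(0, 24 - 6) = 18
Day 7: max(0, 28 - 6) = 22
Day 8: max(0, 26 - 6) = 20
Day 9: max(0, 25 - 6) = 19
Total ADD = 194

194


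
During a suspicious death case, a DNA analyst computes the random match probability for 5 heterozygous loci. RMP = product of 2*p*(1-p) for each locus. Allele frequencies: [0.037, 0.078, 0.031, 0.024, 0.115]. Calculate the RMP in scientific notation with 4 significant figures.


Computing RMP for 5 loci:
Locus 1: 2 * 0.037 * 0.963 = 0.071262
Locus 2: 2 * 0.078 * 0.922 = 0.143832
Locus 3: 2 * 0.031 * 0.969 = 0.060078
Locus 4: 2 * 0.024 * 0.976 = 0.046848
Locus 5: 2 * 0.115 * 0.885 = 0.20355
RMP = 5.872e-06

5.872e-06


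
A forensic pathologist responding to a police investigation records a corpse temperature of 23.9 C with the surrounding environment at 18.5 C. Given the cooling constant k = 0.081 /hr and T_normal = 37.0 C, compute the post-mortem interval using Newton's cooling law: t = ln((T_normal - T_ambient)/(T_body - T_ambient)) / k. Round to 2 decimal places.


Using Newton's law of cooling:
t = ln((T_normal - T_ambient) / (T_body - T_ambient)) / k
T_normal - T_ambient = 18.5
T_body - T_ambient = 5.4
Ratio = 3.425926
ln(ratio) = 1.231372
t = 1.231372 / 0.081 = 15.20 hours

15.20


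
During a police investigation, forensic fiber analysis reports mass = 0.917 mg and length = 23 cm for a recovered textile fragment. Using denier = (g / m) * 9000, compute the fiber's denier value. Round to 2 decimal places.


Denier calculation:
Mass in grams = 0.917 mg / 1000 = 0.000917 g
Length in meters = 23 cm / 100 = 0.23 m
Linear density = mass / length = 0.000917 / 0.23 = 0.00398696 g/m
Denier = (g/m) * 9000 = 0.00398696 * 9000 = 35.88

35.88


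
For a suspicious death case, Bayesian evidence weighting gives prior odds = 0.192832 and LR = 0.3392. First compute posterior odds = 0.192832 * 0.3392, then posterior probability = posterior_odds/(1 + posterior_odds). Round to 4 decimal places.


Bayesian evidence evaluation:
Posterior odds = prior_odds * LR = 0.192832 * 0.3392 = 0.06540861
Posterior probability = posterior_odds / (1 + posterior_odds)
= 0.06540861 / (1 + 0.06540861)
= 0.06540861 / 1.06540861
= 0.0614

0.0614


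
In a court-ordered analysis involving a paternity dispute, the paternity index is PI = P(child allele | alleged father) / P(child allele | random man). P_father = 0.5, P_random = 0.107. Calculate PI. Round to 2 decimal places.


Paternity Index calculation:
PI = P(allele|father) / P(allele|random)
PI = 0.5 / 0.107
PI = 4.67

4.67


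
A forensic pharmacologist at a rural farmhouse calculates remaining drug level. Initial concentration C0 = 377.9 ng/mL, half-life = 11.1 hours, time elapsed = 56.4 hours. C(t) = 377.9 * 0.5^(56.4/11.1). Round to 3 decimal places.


Drug concentration decay:
Number of half-lives = t / t_half = 56.4 / 11.1 = 5.081081
Decay factor = 0.5^5.081081 = 0.02954216
C(t) = 377.9 * 0.02954216 = 11.164 ng/mL

11.164


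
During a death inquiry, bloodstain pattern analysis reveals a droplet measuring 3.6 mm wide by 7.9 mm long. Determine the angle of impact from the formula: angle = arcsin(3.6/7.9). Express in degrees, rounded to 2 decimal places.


Blood spatter impact angle calculation:
width / length = 3.6 / 7.9 = 0.455696
angle = arcsin(0.455696)
angle = 27.11 degrees

27.11


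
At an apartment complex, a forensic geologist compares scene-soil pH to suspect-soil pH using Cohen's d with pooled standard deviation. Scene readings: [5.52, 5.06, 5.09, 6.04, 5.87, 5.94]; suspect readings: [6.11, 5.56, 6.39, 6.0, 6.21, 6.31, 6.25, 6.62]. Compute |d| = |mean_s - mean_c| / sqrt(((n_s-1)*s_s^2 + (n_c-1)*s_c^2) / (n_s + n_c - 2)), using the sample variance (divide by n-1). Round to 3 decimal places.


Pooled-variance Cohen's d for soil pH comparison:
Scene mean = 33.52 / 6 = 5.586667
Suspect mean = 49.45 / 8 = 6.18125
Scene sample variance s_s^2 = 0.187827
Suspect sample variance s_c^2 = 0.097441
Pooled variance = ((n_s-1)*s_s^2 + (n_c-1)*s_c^2) / (n_s + n_c - 2) = 0.135102
Pooled SD = sqrt(0.135102) = 0.367562
Mean difference = -0.594583
|d| = |-0.594583| / 0.367562 = 1.618

1.618


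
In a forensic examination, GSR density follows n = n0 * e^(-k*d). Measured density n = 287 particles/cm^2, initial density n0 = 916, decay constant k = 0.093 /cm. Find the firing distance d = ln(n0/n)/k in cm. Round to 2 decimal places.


GSR distance calculation:
n0/n = 916 / 287 = 3.191638
ln(n0/n) = 1.160534
d = 1.160534 / 0.093 = 12.48 cm

12.48


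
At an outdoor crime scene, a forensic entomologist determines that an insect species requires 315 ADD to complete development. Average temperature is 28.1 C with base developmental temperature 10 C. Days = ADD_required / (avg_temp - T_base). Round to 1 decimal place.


Insect development time:
Effective temperature = avg_temp - T_base = 28.1 - 10 = 18.1 C
Days = ADD / effective_temp = 315 / 18.1 = 17.4 days

17.4


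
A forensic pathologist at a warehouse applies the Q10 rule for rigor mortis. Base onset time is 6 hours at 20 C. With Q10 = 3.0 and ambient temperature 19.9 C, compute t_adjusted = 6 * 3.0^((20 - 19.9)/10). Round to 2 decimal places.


Rigor mortis time adjustment:
Exponent = (T_ref - T_actual) / 10 = (20 - 19.9) / 10 = 0.01
Q10 factor = 3.0^0.01 = 1.01105
t_adjusted = 6 * 1.01105 = 6.07 hours

6.07


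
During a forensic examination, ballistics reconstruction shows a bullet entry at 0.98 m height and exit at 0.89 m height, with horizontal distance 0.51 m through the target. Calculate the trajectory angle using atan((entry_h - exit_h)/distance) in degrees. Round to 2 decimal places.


Bullet trajectory angle:
Height difference = 0.98 - 0.89 = 0.09 m
angle = atan(0.09 / 0.51)
angle = atan(0.176471)
angle = 10.01 degrees

10.01


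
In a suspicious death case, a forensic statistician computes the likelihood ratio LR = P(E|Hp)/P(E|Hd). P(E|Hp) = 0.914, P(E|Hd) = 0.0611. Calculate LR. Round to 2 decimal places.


Likelihood ratio calculation:
LR = P(E|Hp) / P(E|Hd)
LR = 0.914 / 0.0611
LR = 14.96

14.96


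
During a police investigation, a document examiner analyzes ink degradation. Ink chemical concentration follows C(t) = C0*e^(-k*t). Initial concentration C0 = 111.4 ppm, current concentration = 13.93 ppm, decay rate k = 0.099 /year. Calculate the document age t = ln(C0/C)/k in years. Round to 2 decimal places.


Document age estimation:
C0/C = 111.4 / 13.93 = 7.997128
ln(C0/C) = 2.079082
t = 2.079082 / 0.099 = 21.00 years

21.00


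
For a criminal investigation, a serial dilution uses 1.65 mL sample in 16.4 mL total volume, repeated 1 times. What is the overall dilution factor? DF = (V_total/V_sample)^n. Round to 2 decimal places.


Dilution factor calculation:
Single dilution = V_total / V_sample = 16.4 / 1.65 ≈ 9.939394
Number of dilutions = 1
Total DF = (16.4 / 1.65)^1 (full precision, rounded at the end) = 9.94

9.94


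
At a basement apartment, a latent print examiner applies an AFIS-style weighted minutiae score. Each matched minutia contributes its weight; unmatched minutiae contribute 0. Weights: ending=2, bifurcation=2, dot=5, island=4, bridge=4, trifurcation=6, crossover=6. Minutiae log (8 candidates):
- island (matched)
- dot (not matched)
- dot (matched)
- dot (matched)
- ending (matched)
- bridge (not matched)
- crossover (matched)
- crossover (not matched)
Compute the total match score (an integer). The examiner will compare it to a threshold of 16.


Weighted minutiae match score:
  island: matched, +4 (running total 4)
  dot: not matched, +0
  dot: matched, +5 (running total 9)
  dot: matched, +5 (running total 14)
  ending: matched, +2 (running total 16)
  bridge: not matched, +0
  crossover: matched, +6 (running total 22)
  crossover: not matched, +0
Total score = 22
Threshold = 16; verdict = identification

22


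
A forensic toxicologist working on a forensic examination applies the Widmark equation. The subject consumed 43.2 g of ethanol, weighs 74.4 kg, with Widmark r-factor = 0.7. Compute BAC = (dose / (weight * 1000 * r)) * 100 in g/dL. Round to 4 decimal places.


Applying the Widmark formula:
BAC = (dose_g / (body_wt * 1000 * r)) * 100
Denominator = 74.4 * 1000 * 0.7 = 52080
BAC = (43.2 / 52080) * 100
BAC = 0.0829 g/dL

0.0829
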